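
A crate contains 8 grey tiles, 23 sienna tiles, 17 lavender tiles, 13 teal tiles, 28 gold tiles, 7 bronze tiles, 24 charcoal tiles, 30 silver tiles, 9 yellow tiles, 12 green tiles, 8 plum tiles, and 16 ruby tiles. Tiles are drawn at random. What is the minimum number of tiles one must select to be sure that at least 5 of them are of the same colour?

49

By the pigeonhole principle, put each drawn tile into a box by colour. The largest draw with every box below 5 takes min(count, 4) from each colour.
Σ min(cᵢ, 4) = 4 + 4 + 4 + 4 + 4 + 4 + 4 + 4 + 4 + 4 + 4 + 4 = 48.
Draw number 48 + 1 = 49 must push one box to 5.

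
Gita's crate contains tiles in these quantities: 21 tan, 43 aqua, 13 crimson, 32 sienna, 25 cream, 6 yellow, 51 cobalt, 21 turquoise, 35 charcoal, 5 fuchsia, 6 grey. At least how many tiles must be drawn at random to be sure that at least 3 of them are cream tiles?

236

In the worst case for collecting cream tiles, every non-cream tile comes out first.
There are 21 + 43 + 13 + 32 + 6 + 51 + 21 + 35 + 5 + 6 = 233 non-cream tiles altogether.
After those, each further tile must be cream, so 233 + 3 = 236 draws guarantee 3 cream tiles.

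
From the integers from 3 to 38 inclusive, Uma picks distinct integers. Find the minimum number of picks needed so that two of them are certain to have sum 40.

A set avoiding the sum 40 can contain at most one of each pair {x, 40−x}, plus the 2 elements whose complement lies outside the range or equal to its own complement.
The integers 20, …, 38 (19 of them) are such a set: any two sum to at least 20+21 = 41 > 40.
Pigeonhole: any 20th integer completes one of the 17 pairs, so 20 choices force a sum of 40.

20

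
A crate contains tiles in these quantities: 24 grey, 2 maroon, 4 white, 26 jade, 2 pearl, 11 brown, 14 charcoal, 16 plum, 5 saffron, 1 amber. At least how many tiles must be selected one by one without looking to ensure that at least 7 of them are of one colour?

45

By the pigeonhole principle, put each drawn tile into a box by colour. The largest draw with every box below 7 takes min(count, 6) from each colour; colours with fewer than 6 contribute all they have.
Σ min(cᵢ, 6) = 6 + 2 + 4 + 6 + 2 + 6 + 6 + 6 + 5 + 1 = 44.
Draw number 44 + 1 = 45 must push one box to 7.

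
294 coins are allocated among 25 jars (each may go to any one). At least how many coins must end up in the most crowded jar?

Pigeonhole: the 25 jars are the holes and the 294 coins are the pigeons.
If every jar held at most 11 coins, the total would be at most 25 × 11 = 275, which is less than 294.
So some jar holds at least ⌈294/25⌉ = 12 coins.

12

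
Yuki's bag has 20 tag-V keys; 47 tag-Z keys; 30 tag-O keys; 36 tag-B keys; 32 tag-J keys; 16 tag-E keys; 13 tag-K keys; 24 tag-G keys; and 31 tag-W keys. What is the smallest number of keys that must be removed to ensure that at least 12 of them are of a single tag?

An adversary could hand out at most 11 keys per tag: 11 + 11 + 11 + 11 + 11 + 11 + 11 + 11 + 11 = 99 keys and still no tag has 12.
By pigeonhole, one more key lands in a tag already at 11, so 100 draws are enough and 99 are not.

100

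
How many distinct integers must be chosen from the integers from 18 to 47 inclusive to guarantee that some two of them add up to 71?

19

Group the elements by complementary pair {x, 71−x}: {24,47}, {25,46}, {26,45}, …, giving 12 two-element pairs and 6 integers whose partner 71−x falls outside [18,47].
Treating each of those 18 groups as a pigeonhole, one can pick one integer per group — 18 integers — with no two summing to 71.
The 19th integer lands in an occupied pair, forcing a sum of 71.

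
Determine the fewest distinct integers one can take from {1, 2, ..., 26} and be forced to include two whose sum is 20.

18

Two chosen integers sum to 20 exactly when both halves of some pair {x, 20−x} with 1 ≤ x ≤ 20−x ≤ 19 are chosen — 9 such pairs.
The remaining 8 elements (those with no distinct partner in range) can never complete a 20-sum, so the worst case takes all of them and one from each pair: 8 + 9 = 17.
By the pigeonhole principle, the 18th integer has to be the second member of some pair, so 17 + 1 = 18.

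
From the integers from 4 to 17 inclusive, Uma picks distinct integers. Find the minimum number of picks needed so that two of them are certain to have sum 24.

Two chosen integers sum to 24 exactly when both halves of some pair {x, 24−x} with 7 ≤ x ≤ 24−x ≤ 17 are chosen — 5 such pairs.
The remaining 4 elements (those with no distinct partner in range) can never complete a 24-sum, so the worst case takes all of them and one from each pair: 4 + 5 = 9.
Pigeonhole: the 10th integer has to be the second member of some pair, so 9 + 1 = 10.

10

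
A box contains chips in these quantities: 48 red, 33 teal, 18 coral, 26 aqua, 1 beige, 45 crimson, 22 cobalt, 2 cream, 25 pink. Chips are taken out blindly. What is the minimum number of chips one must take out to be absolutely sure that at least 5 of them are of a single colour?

32

An adversary could hand out at most 4 chips per colour (beige, cream run out sooner): 4 + 4 + 4 + 4 + 1 + 4 + 4 + 2 + 4 = 31 chips and still no colour has 5.
By the pigeonhole principle, one more chip lands in a colour already at 4, so 32 draws are enough and 31 are not.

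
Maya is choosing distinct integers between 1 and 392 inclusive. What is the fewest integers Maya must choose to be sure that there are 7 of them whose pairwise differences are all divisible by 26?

157

Integers whose pairwise differences are multiples of 26 are exactly those sharing a remainder mod 26. By the pigeonhole principle, the 26 residue classes mod 26 are the pigeonholes.
With 156 integers one could put 6 in each residue class and have no class reach 7.
The 157th integer pushes some class to 7, so 26·6 + 1 = 157.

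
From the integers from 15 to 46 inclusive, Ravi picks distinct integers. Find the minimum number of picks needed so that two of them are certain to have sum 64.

19

A set avoiding the sum 64 can contain at most one of each pair {x, 64−x}, plus the 4 elements whose complement lies outside the range or equal to its own complement.
The integers 15, …, 32 (18 of them) are such a set: any two sum to at least 15+16 = 31 and at most 31+32 = 63 < 64.
By pigeonhole, any 19th integer completes one of the 14 pairs, so 19 choices force a sum of 64.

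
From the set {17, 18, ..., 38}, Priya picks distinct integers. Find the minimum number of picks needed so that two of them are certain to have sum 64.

Two chosen integers sum to 64 exactly when both halves of some pair {x, 64−x} with 26 ≤ x ≤ 64−x ≤ 38 are chosen — 6 such pairs.
The remaining 10 elements (those with no distinct partner in range) can never complete a 64-sum, so the worst case takes all of them and one from each pair: 10 + 6 = 16.
The 17th integer has to be the second member of some pair, so 16 + 1 = 17.

17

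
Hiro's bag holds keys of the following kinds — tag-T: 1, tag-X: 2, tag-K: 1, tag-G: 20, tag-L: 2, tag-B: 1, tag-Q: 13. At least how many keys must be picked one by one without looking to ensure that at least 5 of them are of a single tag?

16

By the pigeonhole principle, the 7 tags are the holes; the keys drawn are the pigeons.
To avoid 5 of any one tag, the worst case takes at most 4 of each tag, or every key of a tag that has fewer than 4.
That gives 1 + 2 + 1 + 4 + 2 + 1 + 4 = 15 keys with no tag reaching 5.
The next key forces some tag to 5, so 15 + 1 = 16.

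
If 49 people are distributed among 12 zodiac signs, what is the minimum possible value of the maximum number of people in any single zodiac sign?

The 12 zodiac signs are the holes and the 49 people are the pigeons.
If every zodiac sign held at most 4 people, the total would be at most 12 × 4 = 48, which is less than 49.
So some zodiac sign holds at least ⌈49/12⌉ = 5 people.

5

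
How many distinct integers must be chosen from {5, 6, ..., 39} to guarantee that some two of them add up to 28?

27

Two chosen integers sum to 28 exactly when both halves of some pair {x, 28−x} with 5 ≤ x ≤ 28−x ≤ 23 are chosen — 9 such pairs.
The remaining 17 elements (those with no distinct partner in range) can never complete a 28-sum, so the worst case takes all of them and one from each pair: 17 + 9 = 26.
The 27th integer has to be the second member of some pair, so 26 + 1 = 27.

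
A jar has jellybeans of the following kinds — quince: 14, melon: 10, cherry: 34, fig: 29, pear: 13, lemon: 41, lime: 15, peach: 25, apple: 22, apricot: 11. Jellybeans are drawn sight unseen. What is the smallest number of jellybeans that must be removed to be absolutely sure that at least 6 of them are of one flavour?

51

Pigeonhole: put each drawn jellybean into a box by flavour. The largest draw with every box below 6 takes min(count, 5) from each flavour.
Σ min(cᵢ, 5) = 5 + 5 + 5 + 5 + 5 + 5 + 5 + 5 + 5 + 5 = 50.
Draw number 50 + 1 = 51 must push one box to 6.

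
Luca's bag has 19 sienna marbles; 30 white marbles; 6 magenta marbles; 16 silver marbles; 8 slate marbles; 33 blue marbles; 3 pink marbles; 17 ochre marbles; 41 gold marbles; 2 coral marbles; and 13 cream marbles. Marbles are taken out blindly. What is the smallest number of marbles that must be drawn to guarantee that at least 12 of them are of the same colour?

97

An adversary could hand out at most 11 marbles per colour (4 colours run out sooner): 11 + 11 + 6 + 11 + 8 + 11 + 3 + 11 + 11 + 2 + 11 = 96 marbles and still no colour has 12.
By the pigeonhole principle, one more marble lands in a colour already at 11, so 97 draws are enough and 96 are not.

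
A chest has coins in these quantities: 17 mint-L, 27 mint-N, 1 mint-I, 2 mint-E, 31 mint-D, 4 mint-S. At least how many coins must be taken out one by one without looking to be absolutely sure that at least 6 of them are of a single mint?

23

The 6 mints are the holes; the coins drawn are the pigeons.
To avoid 6 of any one mint, the worst case takes at most 5 of each mint, or every coin of a mint that has fewer than 5.
That gives 5 + 5 + 1 + 2 + 5 + 4 = 22 coins with no mint reaching 6.
The next coin forces some mint to 6, so 22 + 1 = 23.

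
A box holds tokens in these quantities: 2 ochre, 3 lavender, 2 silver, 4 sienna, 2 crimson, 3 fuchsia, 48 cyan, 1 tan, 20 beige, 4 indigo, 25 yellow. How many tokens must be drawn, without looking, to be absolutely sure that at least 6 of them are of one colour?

37

An adversary could hand out at most 5 tokens per colour (8 colours run out sooner): 2 + 3 + 2 + 4 + 2 + 3 + 5 + 1 + 5 + 4 + 5 = 36 tokens and still no colour has 6.
By pigeonhole, one more token lands in a colour already at 5, so 37 draws are enough and 36 are not.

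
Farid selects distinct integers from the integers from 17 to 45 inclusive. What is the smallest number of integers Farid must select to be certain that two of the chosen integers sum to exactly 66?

18

A set avoiding the sum 66 can contain at most one of each pair {x, 66−x}, plus the 5 elements whose complement lies outside the range or equal to its own complement.
The integers 17, …, 33 (17 of them) are such a set: any two sum to at least 17+18 = 35 and at most 32+33 = 65 < 66.
Any 18th integer completes one of the 12 pairs, so 18 choices force a sum of 66.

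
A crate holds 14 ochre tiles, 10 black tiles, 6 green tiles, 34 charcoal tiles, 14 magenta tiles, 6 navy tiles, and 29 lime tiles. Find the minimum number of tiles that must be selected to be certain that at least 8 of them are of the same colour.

By the pigeonhole principle, the 7 colours are the holes; the tiles drawn are the pigeons.
To avoid 8 of any one colour, the worst case takes at most 7 of each colour, or every tile of a colour that has fewer than 7.
That gives 7 + 7 + 6 + 7 + 7 + 6 + 7 = 47 tiles with no colour reaching 8.
The next tile forces some colour to 8, so 47 + 1 = 48.

48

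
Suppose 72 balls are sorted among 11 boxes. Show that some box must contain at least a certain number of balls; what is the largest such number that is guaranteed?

7

By the pigeonhole principle, the 11 boxes are the holes and the 72 balls are the pigeons.
If every box held at most 6 balls, the total would be at most 11 × 6 = 66, which is less than 72.
So some box holds at least ⌈72/11⌉ = 7 balls.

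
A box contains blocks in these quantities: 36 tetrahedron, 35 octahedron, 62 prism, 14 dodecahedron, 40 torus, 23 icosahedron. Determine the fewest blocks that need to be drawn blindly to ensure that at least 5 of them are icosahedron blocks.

In the worst case for collecting icosahedron blocks, every non-icosahedron block comes out first.
There are 36 + 35 + 62 + 14 + 40 = 187 non-icosahedron blocks altogether.
After those, each further block must be icosahedron, so 187 + 5 = 192 draws guarantee 5 icosahedron blocks.

192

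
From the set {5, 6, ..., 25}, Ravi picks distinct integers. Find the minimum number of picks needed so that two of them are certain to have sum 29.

12

A set avoiding the sum 29 can contain at most one of each pair {x, 29−x}, plus the 1 element whose complement lies outside the range.
The integers 15, …, 25 (11 of them) are such a set: any two sum to at least 15+16 = 31 > 29.
Any 12th integer completes one of the 10 pairs, so 12 choices force a sum of 29.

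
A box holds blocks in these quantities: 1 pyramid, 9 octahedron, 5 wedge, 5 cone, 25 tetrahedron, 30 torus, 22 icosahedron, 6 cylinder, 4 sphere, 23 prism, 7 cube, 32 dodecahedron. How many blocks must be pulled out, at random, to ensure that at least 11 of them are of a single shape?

88

An adversary could hand out at most 10 blocks per shape (7 shapes run out sooner): 1 + 9 + 5 + 5 + 10 + 10 + 10 + 6 + 4 + 10 + 7 + 10 = 87 blocks and still no shape has 11.
One more block lands in a shape already at 10, so 88 draws are enough and 87 are not.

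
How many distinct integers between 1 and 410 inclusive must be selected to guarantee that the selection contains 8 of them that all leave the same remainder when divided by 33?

By the pigeonhole principle, the 33 residue classes mod 33 are the pigeonholes.
With 231 integers one could put 7 in each residue class and have no class reach 8.
The 232nd integer pushes some class to 8, so 33·7 + 1 = 232.

232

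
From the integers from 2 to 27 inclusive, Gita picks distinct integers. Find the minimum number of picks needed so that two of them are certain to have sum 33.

16

Group the elements by complementary pair {x, 33−x}: {6,27}, {7,26}, {8,25}, …, giving 11 two-element pairs and 4 integers whose partner 33−x falls outside [2,27].
By pigeonhole, treating each of those 15 groups as a pigeonhole, one can pick one integer per group — 15 integers — with no two summing to 33.
The 16th integer lands in an occupied pair, forcing a sum of 33.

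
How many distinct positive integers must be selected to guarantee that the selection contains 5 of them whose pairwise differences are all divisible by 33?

Integers whose pairwise differences are multiples of 33 are exactly those sharing a remainder mod 33. By the pigeonhole principle, the 33 residue classes mod 33 are the pigeonholes.
With 132 integers one could put 4 in each residue class and have no class reach 5.
The 133rd integer pushes some class to 5, so 33·4 + 1 = 133.

133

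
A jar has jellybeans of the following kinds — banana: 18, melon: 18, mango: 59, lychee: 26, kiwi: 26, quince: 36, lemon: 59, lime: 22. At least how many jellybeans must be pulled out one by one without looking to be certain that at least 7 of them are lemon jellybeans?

In the worst case for collecting lemon jellybeans, every non-lemon jellybean comes out first.
There are 18 + 18 + 59 + 26 + 26 + 36 + 22 = 205 non-lemon jellybeans altogether.
After those, each further jellybean must be lemon, so 205 + 7 = 212 draws guarantee 7 lemon jellybeans.

212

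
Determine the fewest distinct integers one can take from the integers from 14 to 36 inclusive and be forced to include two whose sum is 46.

Group the elements by complementary pair {x, 46−x}: {14,32}, {15,31}, {16,30}, …, giving 9 two-element pairs; the single value 23 (it cannot pair with itself since the integers are distinct); and 4 integers whose partner 46−x falls outside [14,36].
Treating each of those 14 groups as a pigeonhole, one can pick one integer per group — 14 integers — with no two summing to 46.
The 15th integer lands in an occupied pair, forcing a sum of 46.

15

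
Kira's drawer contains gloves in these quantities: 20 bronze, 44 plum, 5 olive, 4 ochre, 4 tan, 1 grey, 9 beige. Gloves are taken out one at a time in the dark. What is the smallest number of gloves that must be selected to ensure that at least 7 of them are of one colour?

An adversary could hand out at most 6 gloves per colour (4 colours run out sooner): 6 + 6 + 5 + 4 + 4 + 1 + 6 = 32 gloves and still no colour has 7.
One more glove lands in a colour already at 6, so 33 draws are enough and 32 are not.

33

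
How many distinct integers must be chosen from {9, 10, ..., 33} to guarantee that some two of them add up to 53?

A set avoiding the sum 53 can contain at most one of each pair {x, 53−x}, plus the 11 elements whose complement lies outside the range.
The integers 9, …, 26 (18 of them) are such a set: any two sum to at least 9+10 = 19 and at most 25+26 = 51 < 53.
By pigeonhole, any 19th integer completes one of the 7 pairs, so 19 choices force a sum of 53.

19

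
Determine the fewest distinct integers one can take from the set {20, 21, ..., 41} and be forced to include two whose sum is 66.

A set avoiding the sum 66 can contain at most one of each pair {x, 66−x}, plus the 6 elements whose complement lies outside the range or equal to its own complement.
The integers 20, …, 33 (14 of them) are such a set: any two sum to at least 20+21 = 41 and at most 32+33 = 65 < 66.
Pigeonhole: any 15th integer completes one of the 8 pairs, so 15 choices force a sum of 66.

15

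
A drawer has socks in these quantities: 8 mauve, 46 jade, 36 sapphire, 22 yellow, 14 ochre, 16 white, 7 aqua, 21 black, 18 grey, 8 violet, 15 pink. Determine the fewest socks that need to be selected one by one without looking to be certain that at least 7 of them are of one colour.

By pigeonhole, the 11 colours are the holes; the socks drawn are the pigeons.
To avoid 7 of any one colour, the worst case takes at most 6 of each colour.
That gives 6 + 6 + 6 + 6 + 6 + 6 + 6 + 6 + 6 + 6 + 6 = 66 socks with no colour reaching 7.
The next sock forces some colour to 7, so 66 + 1 = 67.

67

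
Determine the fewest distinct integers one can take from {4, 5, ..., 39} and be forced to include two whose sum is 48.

22

Group the elements by complementary pair {x, 48−x}: {9,39}, {10,38}, {11,37}, …, giving 15 two-element pairs, the single value 24 (it cannot pair with itself since the integers are distinct), and 5 integers whose partner 48−x falls outside [4,39].
By the pigeonhole principle, treating each of those 21 groups as a pigeonhole, one can pick one integer per group — 21 integers — with no two summing to 48.
The 22nd integer lands in an occupied pair, forcing a sum of 48.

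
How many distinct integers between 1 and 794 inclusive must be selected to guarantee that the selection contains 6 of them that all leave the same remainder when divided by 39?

The 39 residue classes mod 39 are the pigeonholes.
With 195 integers one could put 5 in each residue class and have no class reach 6.
The 196th integer pushes some class to 6, so 39·5 + 1 = 196.

196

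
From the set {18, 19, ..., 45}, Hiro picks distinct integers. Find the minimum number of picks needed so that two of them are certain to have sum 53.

20

A set avoiding the sum 53 can contain at most one of each pair {x, 53−x}, plus the 10 elements whose complement lies outside the range.
The integers 27, …, 45 (19 of them) are such a set: any two sum to at least 27+28 = 55 > 53.
Any 20th integer completes one of the 9 pairs, so 20 choices force a sum of 53.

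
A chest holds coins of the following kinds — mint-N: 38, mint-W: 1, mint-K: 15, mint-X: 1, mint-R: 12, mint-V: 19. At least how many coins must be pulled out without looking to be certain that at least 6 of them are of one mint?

23

An adversary could hand out at most 5 coins per mint (mint-W, mint-X run out sooner): 5 + 1 + 5 + 1 + 5 + 5 = 22 coins and still no mint has 6.
One more coin lands in a mint already at 5, so 23 draws are enough and 22 are not.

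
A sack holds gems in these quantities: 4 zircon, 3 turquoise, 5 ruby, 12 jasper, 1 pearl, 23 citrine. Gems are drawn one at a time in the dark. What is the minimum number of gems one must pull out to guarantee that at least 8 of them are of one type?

An adversary could hand out at most 7 gems per type (4 types run out sooner): 4 + 3 + 5 + 7 + 1 + 7 = 27 gems and still no type has 8.
By the pigeonhole principle, one more gem lands in a type already at 7, so 28 draws are enough and 27 are not.

28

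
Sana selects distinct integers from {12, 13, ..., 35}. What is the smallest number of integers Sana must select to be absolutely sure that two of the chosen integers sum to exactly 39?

17

A set avoiding the sum 39 can contain at most one of each pair {x, 39−x}, plus the 8 elements whose complement lies outside the range.
The integers 20, …, 35 (16 of them) are such a set: any two sum to at least 20+21 = 41 > 39.
Any 17th integer completes one of the 8 pairs, so 17 choices force a sum of 39.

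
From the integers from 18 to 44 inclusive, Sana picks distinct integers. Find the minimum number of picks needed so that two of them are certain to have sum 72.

20

Two chosen integers sum to 72 exactly when both halves of some pair {x, 72−x} with 28 ≤ x ≤ 72−x ≤ 44 are chosen — 8 such pairs.
The remaining 11 elements (those with no distinct partner in range) can never complete a 72-sum, so the worst case takes all of them and one from each pair: 11 + 8 = 19.
By pigeonhole, the 20th integer has to be the second member of some pair, so 19 + 1 = 20.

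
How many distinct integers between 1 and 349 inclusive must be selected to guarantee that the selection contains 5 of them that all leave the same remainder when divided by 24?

By pigeonhole, the 24 residue classes mod 24 are the pigeonholes.
With 96 integers one could put 4 in each residue class and have no class reach 5.
The 97th integer pushes some class to 5, so 24·4 + 1 = 97.

97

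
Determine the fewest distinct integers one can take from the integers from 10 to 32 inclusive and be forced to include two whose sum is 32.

Group the elements by complementary pair {x, 32−x}: {10,22}, {11,21}, {12,20}, …, giving 6 two-element pairs, the single value 16 (it cannot pair with itself since the integers are distinct), and 10 integers whose partner 32−x falls outside [10,32].
Treating each of those 17 groups as a pigeonhole, one can pick one integer per group — 17 integers — with no two summing to 32.
The 18th integer lands in an occupied pair, forcing a sum of 32.

18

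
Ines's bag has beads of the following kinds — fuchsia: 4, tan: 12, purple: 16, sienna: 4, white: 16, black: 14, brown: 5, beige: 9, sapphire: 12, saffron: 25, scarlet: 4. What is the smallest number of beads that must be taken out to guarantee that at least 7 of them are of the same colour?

By the pigeonhole principle, the 11 colours are the holes; the beads drawn are the pigeons.
To avoid 7 of any one colour, the worst case takes at most 6 of each colour, or every bead of a colour that has fewer than 6.
That gives 4 + 6 + 6 + 4 + 6 + 6 + 5 + 6 + 6 + 6 + 4 = 59 beads with no colour reaching 7.
The next bead forces some colour to 7, so 59 + 1 = 60.

60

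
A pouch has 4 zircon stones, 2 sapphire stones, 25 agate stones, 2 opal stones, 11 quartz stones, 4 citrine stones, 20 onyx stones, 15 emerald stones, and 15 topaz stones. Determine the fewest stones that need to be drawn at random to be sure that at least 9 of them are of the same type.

53

An adversary could hand out at most 8 stones per type (4 types run out sooner): 4 + 2 + 8 + 2 + 8 + 4 + 8 + 8 + 8 = 52 stones and still no type has 9.
By pigeonhole, one more stone lands in a type already at 8, so 53 draws are enough and 52 are not.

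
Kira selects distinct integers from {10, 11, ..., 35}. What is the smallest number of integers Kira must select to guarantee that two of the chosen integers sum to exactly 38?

A set avoiding the sum 38 can contain at most one of each pair {x, 38−x}, plus the 8 elements whose complement lies outside the range or equal to its own complement.
The integers 19, …, 35 (17 of them) are such a set: any two sum to at least 19+20 = 39 > 38.
By pigeonhole, any 18th integer completes one of the 9 pairs, so 18 choices force a sum of 38.

18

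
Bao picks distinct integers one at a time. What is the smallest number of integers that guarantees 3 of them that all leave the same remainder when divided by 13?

27

The 13 residue classes mod 13 are the pigeonholes.
With 26 integers one could put 2 in each residue class and have no class reach 3.
The 27th integer pushes some class to 3, so 13·2 + 1 = 27.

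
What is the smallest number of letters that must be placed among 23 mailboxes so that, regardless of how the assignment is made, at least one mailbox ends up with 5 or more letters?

93

With 92 letters one could put exactly 4 in each of the 23 mailboxes, and no mailbox would reach 5.
One more letter must land in a mailbox that already has 4, giving it 5.
So 23 × 4 + 1 = 93 letters are required.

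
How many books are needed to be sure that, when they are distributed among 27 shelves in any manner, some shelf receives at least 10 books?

With 243 books one could put exactly 9 in each of the 27 shelves, and no shelf would reach 10.
By the pigeonhole principle, one more book must land in a shelf that already has 9, giving it 10.
So 27 × 9 + 1 = 244 books are required.

244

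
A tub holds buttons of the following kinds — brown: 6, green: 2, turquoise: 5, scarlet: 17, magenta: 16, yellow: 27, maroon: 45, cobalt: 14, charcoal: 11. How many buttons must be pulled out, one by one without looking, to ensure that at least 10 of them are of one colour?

Pigeonhole: the 9 colours are the holes; the buttons drawn are the pigeons.
To avoid 10 of any one colour, the worst case takes at most 9 of each colour, or every button of a colour that has fewer than 9.
That gives 6 + 2 + 5 + 9 + 9 + 9 + 9 + 9 + 9 = 67 buttons with no colour reaching 10.
The next button forces some colour to 10, so 67 + 1 = 68.

68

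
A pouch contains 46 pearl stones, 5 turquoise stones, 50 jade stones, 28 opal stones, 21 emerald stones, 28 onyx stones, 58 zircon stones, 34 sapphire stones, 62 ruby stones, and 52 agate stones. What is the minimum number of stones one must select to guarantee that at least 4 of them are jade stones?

338

In the worst case for collecting jade stones, every non-jade stone comes out first.
There are 46 + 5 + 28 + 21 + 28 + 58 + 34 + 62 + 52 = 334 non-jade stones altogether.
After those, each further stone must be jade, so 334 + 4 = 338 draws guarantee 4 jade stones.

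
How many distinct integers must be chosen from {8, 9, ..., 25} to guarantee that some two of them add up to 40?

Two chosen integers sum to 40 exactly when both halves of some pair {x, 40−x} with 15 ≤ x ≤ 40−x ≤ 25 are chosen — 5 such pairs.
The remaining 8 elements (those with no distinct partner in range) can never complete a 40-sum, so the worst case takes all of them and one from each pair: 8 + 5 = 13.
By pigeonhole, the 14th integer has to be the second member of some pair, so 13 + 1 = 14.

14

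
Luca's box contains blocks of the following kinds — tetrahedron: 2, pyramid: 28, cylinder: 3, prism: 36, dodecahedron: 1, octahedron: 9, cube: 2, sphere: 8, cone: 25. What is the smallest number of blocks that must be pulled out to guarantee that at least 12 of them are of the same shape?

59

Pigeonhole: the 9 shapes are the holes; the blocks drawn are the pigeons.
To avoid 12 of any one shape, the worst case takes at most 11 of each shape, or every block of a shape that has fewer than 11.
That gives 2 + 11 + 3 + 11 + 1 + 9 + 2 + 8 + 11 = 58 blocks with no shape reaching 12.
The next block forces some shape to 12, so 58 + 1 = 59.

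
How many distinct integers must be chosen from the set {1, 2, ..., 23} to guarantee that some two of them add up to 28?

Group the elements by complementary pair {x, 28−x}: {5,23}, {6,22}, {7,21}, …, giving 9 two-element pairs, the single value 14 (it cannot pair with itself since the integers are distinct), and 4 integers whose partner 28−x falls outside [1,23].
Treating each of those 14 groups as a pigeonhole, one can pick one integer per group — 14 integers — with no two summing to 28.
The 15th integer lands in an occupied pair, forcing a sum of 28.

15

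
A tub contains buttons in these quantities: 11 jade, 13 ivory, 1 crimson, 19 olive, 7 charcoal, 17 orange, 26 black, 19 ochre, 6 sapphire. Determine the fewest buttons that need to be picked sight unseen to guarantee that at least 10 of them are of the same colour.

An adversary could hand out at most 9 buttons per colour (crimson, charcoal, sapphire run out sooner): 9 + 9 + 1 + 9 + 7 + 9 + 9 + 9 + 6 = 68 buttons and still no colour has 10.
By the pigeonhole principle, one more button lands in a colour already at 9, so 69 draws are enough and 68 are not.

69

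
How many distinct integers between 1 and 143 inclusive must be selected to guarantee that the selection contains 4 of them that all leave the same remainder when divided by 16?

By pigeonhole, the 16 residue classes mod 16 are the pigeonholes.
With 48 integers one could put 3 in each residue class and have no class reach 4.
The 49th integer pushes some class to 4, so 16·3 + 1 = 49.

49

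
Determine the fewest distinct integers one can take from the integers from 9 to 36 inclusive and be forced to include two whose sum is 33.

Two chosen integers sum to 33 exactly when both halves of some pair {x, 33−x} with 9 ≤ x ≤ 33−x ≤ 24 are chosen — 8 such pairs.
The remaining 12 elements (those with no distinct partner in range) can never complete a 33-sum, so the worst case takes all of them and one from each pair: 12 + 8 = 20.
Pigeonhole: the 21st integer has to be the second member of some pair, so 20 + 1 = 21.

21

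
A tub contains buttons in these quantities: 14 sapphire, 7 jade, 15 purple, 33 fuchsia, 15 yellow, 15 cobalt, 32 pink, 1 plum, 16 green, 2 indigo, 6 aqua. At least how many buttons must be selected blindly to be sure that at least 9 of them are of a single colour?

Pigeonhole: put each drawn button into a box by colour. The largest draw with every box below 9 takes min(count, 8) from each colour; colours with fewer than 8 contribute all they have.
Σ min(cᵢ, 8) = 8 + 7 + 8 + 8 + 8 + 8 + 8 + 1 + 8 + 2 + 6 = 72.
Draw number 72 + 1 = 73 must push one box to 9.

73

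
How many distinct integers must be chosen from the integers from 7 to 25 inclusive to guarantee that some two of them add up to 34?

A set avoiding the sum 34 can contain at most one of each pair {x, 34−x}, plus the 3 elements whose complement lies outside the range or equal to its own complement.
The integers 7, …, 17 (11 of them) are such a set: any two sum to at least 7+8 = 15 and at most 16+17 = 33 < 34.
By the pigeonhole principle, any 12th integer completes one of the 8 pairs, so 12 choices force a sum of 34.

12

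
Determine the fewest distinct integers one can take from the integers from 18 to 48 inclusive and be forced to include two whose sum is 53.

23

A set avoiding the sum 53 can contain at most one of each pair {x, 53−x}, plus the 13 elements whose complement lies outside the range.
The integers 27, …, 48 (22 of them) are such a set: any two sum to at least 27+28 = 55 > 53.
By pigeonhole, any 23rd integer completes one of the 9 pairs, so 23 choices force a sum of 53.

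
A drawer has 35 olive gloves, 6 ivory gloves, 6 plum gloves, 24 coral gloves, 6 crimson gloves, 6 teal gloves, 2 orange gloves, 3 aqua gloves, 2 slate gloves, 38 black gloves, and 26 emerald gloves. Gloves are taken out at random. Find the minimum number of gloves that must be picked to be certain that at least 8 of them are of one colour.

60

An adversary could hand out at most 7 gloves per colour (7 colours run out sooner): 7 + 6 + 6 + 7 + 6 + 6 + 2 + 3 + 2 + 7 + 7 = 59 gloves and still no colour has 8.
By pigeonhole, one more glove lands in a colour already at 7, so 60 draws are enough and 59 are not.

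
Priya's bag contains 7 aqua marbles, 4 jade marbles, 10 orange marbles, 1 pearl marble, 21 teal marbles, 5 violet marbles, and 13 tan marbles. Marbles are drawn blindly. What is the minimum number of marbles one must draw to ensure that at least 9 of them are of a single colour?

Pigeonhole: the 7 colours are the holes; the marbles drawn are the pigeons.
To avoid 9 of any one colour, the worst case takes at most 8 of each colour, or every marble of a colour that has fewer than 8.
That gives 7 + 4 + 8 + 1 + 8 + 5 + 8 = 41 marbles with no colour reaching 9.
The next marble forces some colour to 9, so 41 + 1 = 42.

42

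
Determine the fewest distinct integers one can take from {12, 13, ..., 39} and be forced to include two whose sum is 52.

A set avoiding the sum 52 can contain at most one of each pair {x, 52−x}, plus the 2 elements whose complement lies outside the range or equal to its own complement.
The integers 12, …, 26 (15 of them) are such a set: any two sum to at least 12+13 = 25 and at most 25+26 = 51 < 52.
By the pigeonhole principle, any 16th integer completes one of the 13 pairs, so 16 choices force a sum of 52.

16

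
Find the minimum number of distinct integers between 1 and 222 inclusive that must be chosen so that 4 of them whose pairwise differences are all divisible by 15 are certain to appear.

46

Integers whose pairwise differences are multiples of 15 are exactly those sharing a remainder mod 15. The 15 residue classes mod 15 are the pigeonholes.
With 45 integers one could put 3 in each residue class and have no class reach 4.
The 46th integer pushes some class to 4, so 15·3 + 1 = 46.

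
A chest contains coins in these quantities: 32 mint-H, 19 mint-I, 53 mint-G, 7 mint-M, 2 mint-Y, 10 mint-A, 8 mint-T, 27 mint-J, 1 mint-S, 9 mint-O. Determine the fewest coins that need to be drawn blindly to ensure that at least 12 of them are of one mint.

82

The 10 mints are the holes; the coins drawn are the pigeons.
To avoid 12 of any one mint, the worst case takes at most 11 of each mint, or every coin of a mint that has fewer than 11.
That gives 11 + 11 + 11 + 7 + 2 + 10 + 8 + 11 + 1 + 9 = 81 coins with no mint reaching 12.
The next coin forces some mint to 12, so 81 + 1 = 82.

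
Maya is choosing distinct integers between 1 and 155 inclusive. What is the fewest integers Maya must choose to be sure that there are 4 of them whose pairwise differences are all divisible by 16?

49

Integers whose pairwise differences are multiples of 16 are exactly those sharing a remainder mod 16. The 16 residue classes mod 16 are the pigeonholes.
With 48 integers one could put 3 in each residue class and have no class reach 4.
The 49th integer pushes some class to 4, so 16·3 + 1 = 49.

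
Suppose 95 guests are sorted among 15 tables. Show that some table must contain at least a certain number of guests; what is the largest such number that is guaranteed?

The 15 tables are the holes and the 95 guests are the pigeons.
If every table held at most 6 guests, the total would be at most 15 × 6 = 90, which is less than 95.
So some table holds at least ⌈95/15⌉ = 7 guests.

7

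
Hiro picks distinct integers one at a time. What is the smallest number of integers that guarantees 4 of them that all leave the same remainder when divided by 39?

By pigeonhole, the 39 residue classes mod 39 are the pigeonholes.
With 117 integers one could put 3 in each residue class and have no class reach 4.
The 118th integer pushes some class to 4, so 39·3 + 1 = 118.

118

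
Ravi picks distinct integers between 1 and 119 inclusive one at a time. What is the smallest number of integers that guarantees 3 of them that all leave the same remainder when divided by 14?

29

By pigeonhole, the 14 residue classes mod 14 are the pigeonholes.
With 28 integers one could put 2 in each residue class and have no class reach 3.
The 29th integer pushes some class to 3, so 14·2 + 1 = 29.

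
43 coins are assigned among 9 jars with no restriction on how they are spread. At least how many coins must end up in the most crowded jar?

The 9 jars are the holes and the 43 coins are the pigeons.
If every jar held at most 4 coins, the total would be at most 9 × 4 = 36, which is less than 43.
So some jar holds at least ⌈43/9⌉ = 5 coins.

5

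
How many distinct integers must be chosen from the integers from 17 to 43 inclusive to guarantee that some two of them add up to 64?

Group the elements by complementary pair {x, 64−x}: {21,43}, {22,42}, {23,41}, …, giving 11 two-element pairs, the single value 32 (it cannot pair with itself since the integers are distinct), and 4 integers whose partner 64−x falls outside [17,43].
Treating each of those 16 groups as a pigeonhole, one can pick one integer per group — 16 integers — with no two summing to 64.
The 17th integer lands in an occupied pair, forcing a sum of 64.

17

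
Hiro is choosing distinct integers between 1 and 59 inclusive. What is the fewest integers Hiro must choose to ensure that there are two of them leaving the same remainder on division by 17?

18

The 17 residue classes mod 17 are the pigeonholes.
With 17 integers one could put 1 in each residue class and have no class reach 2.
The 18th integer pushes some class to 2, so 17·1 + 1 = 18.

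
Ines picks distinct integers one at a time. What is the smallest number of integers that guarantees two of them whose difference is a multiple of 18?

Integers whose pairwise differences are multiples of 18 are exactly those sharing a remainder mod 18. The 18 residue classes mod 18 are the pigeonholes.
With 18 integers one could put 1 in each residue class and have no class reach 2.
The 19th integer pushes some class to 2, so 18·1 + 1 = 19.

19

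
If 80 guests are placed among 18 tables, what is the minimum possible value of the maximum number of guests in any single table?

5

Pigeonhole: the 18 tables are the holes and the 80 guests are the pigeons.
If every table held at most 4 guests, the total would be at most 18 × 4 = 72, which is less than 80.
So some table holds at least ⌈80/18⌉ = 5 guests.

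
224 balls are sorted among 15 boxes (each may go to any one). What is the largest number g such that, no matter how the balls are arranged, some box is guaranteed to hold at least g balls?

Pigeonhole: the 15 boxes are the holes and the 224 balls are the pigeons.
If every box held at most 14 balls, the total would be at most 15 × 14 = 210, which is less than 224.
So some box holds at least ⌈224/15⌉ = 15 balls.

15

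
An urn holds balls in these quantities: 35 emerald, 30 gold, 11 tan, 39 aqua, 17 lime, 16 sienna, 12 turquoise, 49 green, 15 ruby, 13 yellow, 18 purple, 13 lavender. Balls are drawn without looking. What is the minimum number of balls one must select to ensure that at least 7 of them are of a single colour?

73

An adversary could hand out at most 6 balls per colour: 6 + 6 + 6 + 6 + 6 + 6 + 6 + 6 + 6 + 6 + 6 + 6 = 72 balls and still no colour has 7.
One more ball lands in a colour already at 6, so 73 draws are enough and 72 are not.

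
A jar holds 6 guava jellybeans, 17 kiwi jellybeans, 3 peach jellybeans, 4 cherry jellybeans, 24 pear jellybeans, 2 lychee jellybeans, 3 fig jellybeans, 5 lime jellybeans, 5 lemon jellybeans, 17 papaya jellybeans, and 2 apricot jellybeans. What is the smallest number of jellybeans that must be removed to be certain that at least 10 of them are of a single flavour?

58

Pigeonhole: put each drawn jellybean into a box by flavour. The largest draw with every box below 10 takes min(count, 9) from each flavour; flavours with fewer than 9 contribute all they have.
Σ min(cᵢ, 9) = 6 + 9 + 3 + 4 + 9 + 2 + 3 + 5 + 5 + 9 + 2 = 57.
Draw number 57 + 1 = 58 must push one box to 10.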